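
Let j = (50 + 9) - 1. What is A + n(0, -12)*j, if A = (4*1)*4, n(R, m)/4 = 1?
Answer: 248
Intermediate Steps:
n(R, m) = 4 (n(R, m) = 4*1 = 4)
j = 58 (j = 59 - 1 = 58)
A = 16 (A = 4*4 = 16)
A + n(0, -12)*j = 16 + 4*58 = 16 + 232 = 248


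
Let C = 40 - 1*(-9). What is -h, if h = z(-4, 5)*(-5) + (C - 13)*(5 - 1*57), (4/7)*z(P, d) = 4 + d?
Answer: 7803/4 ≈ 1950.8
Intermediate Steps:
z(P, d) = 7 + 7*d/4 (z(P, d) = 7*(4 + d)/4 = 7 + 7*d/4)
C = 49 (C = 40 + 9 = 49)
h = -7803/4 (h = (7 + (7/4)*5)*(-5) + (49 - 13)*(5 - 1*57) = (7 + 35/4)*(-5) + 36*(5 - 57) = (63/4)*(-5) + 36*(-52) = -315/4 - 1872 = -7803/4 ≈ -1950.8)
-h = -1*(-7803/4) = 7803/4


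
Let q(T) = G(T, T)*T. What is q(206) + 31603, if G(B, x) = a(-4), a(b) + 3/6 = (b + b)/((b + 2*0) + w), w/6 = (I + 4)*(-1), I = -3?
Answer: 158324/5 ≈ 31665.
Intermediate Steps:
w = -6 (w = 6*((-3 + 4)*(-1)) = 6*(1*(-1)) = 6*(-1) = -6)
a(b) = -½ + 2*b/(-6 + b) (a(b) = -½ + (b + b)/((b + 2*0) - 6) = -½ + (2*b)/((b + 0) - 6) = -½ + (2*b)/(b - 6) = -½ + (2*b)/(-6 + b) = -½ + 2*b/(-6 + b))
G(B, x) = 3/10 (G(B, x) = 3*(2 - 4)/(2*(-6 - 4)) = (3/2)*(-2)/(-10) = (3/2)*(-⅒)*(-2) = 3/10)
q(T) = 3*T/10
q(206) + 31603 = (3/10)*206 + 31603 = 309/5 + 31603 = 158324/5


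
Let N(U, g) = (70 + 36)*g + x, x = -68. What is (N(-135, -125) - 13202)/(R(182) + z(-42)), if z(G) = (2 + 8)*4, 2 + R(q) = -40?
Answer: 13260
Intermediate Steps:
R(q) = -42 (R(q) = -2 - 40 = -42)
N(U, g) = -68 + 106*g (N(U, g) = (70 + 36)*g - 68 = 106*g - 68 = -68 + 106*g)
z(G) = 40 (z(G) = 10*4 = 40)
(N(-135, -125) - 13202)/(R(182) + z(-42)) = ((-68 + 106*(-125)) - 13202)/(-42 + 40) = ((-68 - 13250) - 13202)/(-2) = (-13318 - 13202)*(-½) = -26520*(-½) = 13260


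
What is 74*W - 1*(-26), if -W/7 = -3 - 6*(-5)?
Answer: -13960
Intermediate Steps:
W = -189 (W = -7*(-3 - 6*(-5)) = -7*(-3 + 30) = -7*27 = -189)
74*W - 1*(-26) = 74*(-189) - 1*(-26) = -13986 + 26 = -13960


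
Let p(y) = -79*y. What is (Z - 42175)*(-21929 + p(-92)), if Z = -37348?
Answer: 1165886703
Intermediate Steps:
(Z - 42175)*(-21929 + p(-92)) = (-37348 - 42175)*(-21929 - 79*(-92)) = -79523*(-21929 + 7268) = -79523*(-14661) = 1165886703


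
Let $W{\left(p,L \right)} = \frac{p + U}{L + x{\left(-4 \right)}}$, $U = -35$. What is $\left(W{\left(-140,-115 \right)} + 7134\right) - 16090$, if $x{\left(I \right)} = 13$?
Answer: $- \frac{913337}{102} \approx -8954.3$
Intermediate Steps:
$W{\left(p,L \right)} = \frac{-35 + p}{13 + L}$ ($W{\left(p,L \right)} = \frac{p - 35}{L + 13} = \frac{-35 + p}{13 + L}$)
$\left(W{\left(-140,-115 \right)} + 7134\right) - 16090 = \left(\frac{-35 - 140}{13 - 115} + 7134\right) - 16090 = \left(\frac{1}{-102} \left(-175\right) + 7134\right) - 16090 = \left(\left(- \frac{1}{102}\right) \left(-175\right) + 7134\right) - 16090 = \left(\frac{175}{102} + 7134\right) - 16090 = \frac{727843}{102} - 16090 = - \frac{913337}{102}$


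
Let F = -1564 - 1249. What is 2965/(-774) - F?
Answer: 2174297/774 ≈ 2809.2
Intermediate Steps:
F = -2813
2965/(-774) - F = 2965/(-774) - 1*(-2813) = 2965*(-1/774) + 2813 = -2965/774 + 2813 = 2174297/774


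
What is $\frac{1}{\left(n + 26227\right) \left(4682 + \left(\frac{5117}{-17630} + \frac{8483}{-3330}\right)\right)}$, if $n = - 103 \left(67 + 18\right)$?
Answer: $\frac{4551}{372063927872} \approx 1.2232 \cdot 10^{-8}$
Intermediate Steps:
$n = -8755$ ($n = \left(-103\right) 85 = -8755$)
$\frac{1}{\left(n + 26227\right) \left(4682 + \left(\frac{5117}{-17630} + \frac{8483}{-3330}\right)\right)} = \frac{1}{\left(-8755 + 26227\right) \left(4682 + \left(\frac{5117}{-17630} + \frac{8483}{-3330}\right)\right)} = \frac{1}{17472 \left(4682 + \left(5117 \left(- \frac{1}{17630}\right) + 8483 \left(- \frac{1}{3330}\right)\right)\right)} = \frac{1}{17472 \left(4682 - \frac{38743}{13653}\right)} = \frac{1}{17472 \cdot \frac{63884603}{13653}} = \frac{1}{\frac{372063927872}{4551}} = \frac{4551}{372063927872}$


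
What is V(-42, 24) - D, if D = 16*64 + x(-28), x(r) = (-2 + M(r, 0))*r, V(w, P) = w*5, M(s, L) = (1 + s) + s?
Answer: -2830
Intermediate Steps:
M(s, L) = 1 + 2*s
V(w, P) = 5*w
x(r) = r*(-1 + 2*r) (x(r) = (-2 + (1 + 2*r))*r = (-1 + 2*r)*r = r*(-1 + 2*r))
D = 2620 (D = 16*64 - 28*(-1 + 2*(-28)) = 1024 - 28*(-1 - 56) = 1024 - 28*(-57) = 1024 + 1596 = 2620)
V(-42, 24) - D = 5*(-42) - 1*2620 = -210 - 2620 = -2830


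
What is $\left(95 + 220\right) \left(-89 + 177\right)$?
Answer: $27720$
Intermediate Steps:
$\left(95 + 220\right) \left(-89 + 177\right) = 315 \cdot 88 = 27720$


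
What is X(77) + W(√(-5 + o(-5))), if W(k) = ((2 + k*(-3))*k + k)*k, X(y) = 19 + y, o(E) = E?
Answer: 66 + 30*I*√10 ≈ 66.0 + 94.868*I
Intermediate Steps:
W(k) = k*(k + k*(2 - 3*k)) (W(k) = ((2 - 3*k)*k + k)*k = (k*(2 - 3*k) + k)*k = (k + k*(2 - 3*k))*k = k*(k + k*(2 - 3*k)))
X(77) + W(√(-5 + o(-5))) = (19 + 77) + 3*(√(-5 - 5))²*(1 - √(-5 - 5)) = 96 + 3*(√(-10))²*(1 - √(-10)) = 96 + 3*(I*√10)²*(1 - I*√10) = 96 + 3*(-10)*(1 - I*√10) = 96 + (-30 + 30*I*√10) = 66 + 30*I*√10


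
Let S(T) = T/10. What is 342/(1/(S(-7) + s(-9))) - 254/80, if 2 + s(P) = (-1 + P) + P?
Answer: -296983/40 ≈ -7424.6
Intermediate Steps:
S(T) = T/10 (S(T) = T*(⅒) = T/10)
s(P) = -3 + 2*P (s(P) = -2 + ((-1 + P) + P) = -2 + (-1 + 2*P) = -3 + 2*P)
342/(1/(S(-7) + s(-9))) - 254/80 = 342/(1/((⅒)*(-7) + (-3 + 2*(-9)))) - 254/80 = 342/(1/(-7/10 + (-3 - 18))) - 254*1/80 = 342/(1/(-7/10 - 21)) - 127/40 = 342/(1/(-217/10)) - 127/40 = 342/(-10/217) - 127/40 = 342*(-217/10) - 127/40 = -37107/5 - 127/40 = -296983/40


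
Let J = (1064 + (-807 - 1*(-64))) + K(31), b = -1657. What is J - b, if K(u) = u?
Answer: 2009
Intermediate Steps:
J = 352 (J = (1064 + (-807 - 1*(-64))) + 31 = (1064 + (-807 + 64)) + 31 = (1064 - 743) + 31 = 321 + 31 = 352)
J - b = 352 - 1*(-1657) = 352 + 1657 = 2009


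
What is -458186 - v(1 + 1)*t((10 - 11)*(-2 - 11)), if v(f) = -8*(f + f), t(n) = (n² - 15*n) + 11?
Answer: -458666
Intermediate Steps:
t(n) = 11 + n² - 15*n
v(f) = -16*f
-458186 - v(1 + 1)*t((10 - 11)*(-2 - 11)) = -458186 - (-16*(1 + 1))*(11 + ((10 - 11)*(-2 - 11))² - 15*(10 - 11)*(-2 - 11)) = -458186 - (-16*2)*(11 + (-1*(-13))² - (-15)*(-13)) = -458186 - (-32)*(11 + 13² - 15*13) = -458186 - (-32)*(11 + 169 - 195) = -458186 - (-32)*(-15) = -458186 - 1*480 = -458186 - 480 = -458666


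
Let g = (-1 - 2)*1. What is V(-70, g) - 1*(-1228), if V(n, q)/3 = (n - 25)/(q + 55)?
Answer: 63571/52 ≈ 1222.5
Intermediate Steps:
g = -3 (g = -3*1 = -3)
V(n, q) = 3*(-25 + n)/(55 + q) (V(n, q) = 3*((n - 25)/(q + 55)) = 3*((-25 + n)/(55 + q)) = 3*(-25 + n)/(55 + q))
V(-70, g) - 1*(-1228) = 3*(-25 - 70)/(55 - 3) - 1*(-1228) = 3*(-95)/52 + 1228 = 3*(1/52)*(-95) + 1228 = -285/52 + 1228 = 63571/52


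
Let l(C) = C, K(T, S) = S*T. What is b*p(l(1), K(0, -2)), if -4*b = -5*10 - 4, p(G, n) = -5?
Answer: -135/2 ≈ -67.500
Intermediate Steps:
b = 27/2 (b = -(-5*10 - 4)/4 = -(-50 - 4)/4 = -¼*(-54) = 27/2 ≈ 13.500)
b*p(l(1), K(0, -2)) = (27/2)*(-5) = -135/2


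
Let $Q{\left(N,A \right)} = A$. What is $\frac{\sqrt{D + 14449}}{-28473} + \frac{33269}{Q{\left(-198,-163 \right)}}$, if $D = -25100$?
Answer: $- \frac{33269}{163} - \frac{i \sqrt{10651}}{28473} \approx -204.1 - 0.0036246 i$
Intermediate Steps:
$\frac{\sqrt{D + 14449}}{-28473} + \frac{33269}{Q{\left(-198,-163 \right)}} = \frac{\sqrt{-25100 + 14449}}{-28473} + \frac{33269}{-163} = \sqrt{-10651} \left(- \frac{1}{28473}\right) + 33269 \left(- \frac{1}{163}\right) = i \sqrt{10651} \left(- \frac{1}{28473}\right) - \frac{33269}{163} = - \frac{i \sqrt{10651}}{28473} - \frac{33269}{163} = - \frac{33269}{163} - \frac{i \sqrt{10651}}{28473}$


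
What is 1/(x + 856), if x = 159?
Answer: 1/1015 ≈ 0.00098522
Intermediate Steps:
1/(x + 856) = 1/(159 + 856) = 1/1015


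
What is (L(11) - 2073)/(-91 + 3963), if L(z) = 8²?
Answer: -2009/3872 ≈ -0.51885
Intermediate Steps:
L(z) = 64
(L(11) - 2073)/(-91 + 3963) = (64 - 2073)/(-91 + 3963) = -2009/3872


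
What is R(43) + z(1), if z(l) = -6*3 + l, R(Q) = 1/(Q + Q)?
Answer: -1461/86 ≈ -16.988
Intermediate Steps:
R(Q) = 1/(2*Q)
z(l) = -18 + l
R(43) + z(1) = (½)/43 + (-18 + 1) = (½)*(1/43) - 17 = 1/86 - 17 = -1461/86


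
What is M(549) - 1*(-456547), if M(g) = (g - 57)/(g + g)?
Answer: 83548183/183 ≈ 4.5655e+5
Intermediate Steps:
M(g) = (-57 + g)/(2*g) (M(g) = (-57 + g)/((2*g)) = (-57 + g)*(1/(2*g)) = (-57 + g)/(2*g))
M(549) - 1*(-456547) = (1/2)*(-57 + 549)/549 - 1*(-456547) = (1/2)*(1/549)*492 + 456547 = 82/183 + 456547 = 83548183/183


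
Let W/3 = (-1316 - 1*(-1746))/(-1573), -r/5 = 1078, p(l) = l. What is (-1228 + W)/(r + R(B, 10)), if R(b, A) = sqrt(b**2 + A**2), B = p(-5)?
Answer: 189427532/830886485 + 1932934*sqrt(5)/9139751335 ≈ 0.22846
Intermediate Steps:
B = -5
r = -5390 (r = -5*1078 = -5390)
W = -1290/1573 (W = 3*((-1316 - 1*(-1746))/(-1573)) = 3*((-1316 + 1746)*(-1/1573)) = 3*(430*(-1/1573)) = 3*(-430/1573) = -1290/1573 ≈ -0.82009)
R(b, A) = sqrt(A**2 + b**2)
(-1228 + W)/(r + R(B, 10)) = (-1228 - 1290/1573)/(-5390 + sqrt(10**2 + (-5)**2)) = -1932934/(1573*(-5390 + sqrt(100 + 25))) = -1932934/(1573*(-5390 + sqrt(125))) = -1932934/(1573*(-5390 + 5*sqrt(5)))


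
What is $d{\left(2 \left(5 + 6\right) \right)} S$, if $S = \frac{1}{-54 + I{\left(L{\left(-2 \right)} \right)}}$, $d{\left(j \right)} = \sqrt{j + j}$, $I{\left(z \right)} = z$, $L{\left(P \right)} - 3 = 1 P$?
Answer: $- \frac{2 \sqrt{11}}{53} \approx -0.12516$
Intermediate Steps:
$L{\left(P \right)} = 3 + P$ ($L{\left(P \right)} = 3 + 1 P = 3 + P$)
$d{\left(j \right)} = \sqrt{2} \sqrt{j}$ ($d{\left(j \right)} = \sqrt{2 j} = \sqrt{2} \sqrt{j}$)
$S = - \frac{1}{53}$ ($S = \frac{1}{-54 + \left(3 - 2\right)} = \frac{1}{-54 + 1} = \frac{1}{-53} = - \frac{1}{53} \approx -0.018868$)
$d{\left(2 \left(5 + 6\right) \right)} S = \sqrt{2} \sqrt{2 \left(5 + 6\right)} \left(- \frac{1}{53}\right) = \sqrt{2} \sqrt{2 \cdot 11} \left(- \frac{1}{53}\right) = \sqrt{2} \sqrt{22} \left(- \frac{1}{53}\right) = 2 \sqrt{11} \left(- \frac{1}{53}\right) = - \frac{2 \sqrt{11}}{53}$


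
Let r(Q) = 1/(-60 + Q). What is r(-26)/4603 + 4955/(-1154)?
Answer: -490369386/114205033 ≈ -4.2938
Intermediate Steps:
r(-26)/4603 + 4955/(-1154) = 1/(-60 - 26*4603) + 4955/(-1154) = (1/4603)/(-86) + 4955*(-1/1154) = -1/86*1/4603 - 4955/1154 = -1/395858 - 4955/1154 = -490369386/114205033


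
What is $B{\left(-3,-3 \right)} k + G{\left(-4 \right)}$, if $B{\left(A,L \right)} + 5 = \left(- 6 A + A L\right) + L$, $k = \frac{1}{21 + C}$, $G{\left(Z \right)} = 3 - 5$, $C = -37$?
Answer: $- \frac{51}{16} \approx -3.1875$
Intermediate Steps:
$G{\left(Z \right)} = -2$ ($G{\left(Z \right)} = 3 - 5 = -2$)
$k = - \frac{1}{16}$ ($k = \frac{1}{21 - 37} = \frac{1}{-16} = - \frac{1}{16} \approx -0.0625$)
$B{\left(A,L \right)} = -5 + L - 6 A + A L$ ($B{\left(A,L \right)} = -5 + \left(\left(- 6 A + A L\right) + L\right) = -5 + \left(L - 6 A + A L\right) = -5 + L - 6 A + A L$)
$B{\left(-3,-3 \right)} k + G{\left(-4 \right)} = \left(-5 - 3 - -18 - -9\right) \left(- \frac{1}{16}\right) - 2 = \left(-5 - 3 + 18 + 9\right) \left(- \frac{1}{16}\right) - 2 = 19 \left(- \frac{1}{16}\right) - 2 = - \frac{19}{16} - 2 = - \frac{51}{16}$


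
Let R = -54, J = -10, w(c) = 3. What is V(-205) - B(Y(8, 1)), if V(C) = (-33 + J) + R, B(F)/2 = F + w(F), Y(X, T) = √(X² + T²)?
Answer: -103 - 2*√65 ≈ -119.12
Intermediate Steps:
Y(X, T) = √(T² + X²)
B(F) = 6 + 2*F (B(F) = 2*(F + 3) = 2*(3 + F) = 6 + 2*F)
V(C) = -97 (V(C) = (-33 - 10) - 54 = -43 - 54 = -97)
V(-205) - B(Y(8, 1)) = -97 - (6 + 2*√(1² + 8²)) = -97 - (6 + 2*√(1 + 64)) = -97 - (6 + 2*√65) = -97 + (-6 - 2*√65) = -103 - 2*√65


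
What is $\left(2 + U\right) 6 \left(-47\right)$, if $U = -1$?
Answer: $-282$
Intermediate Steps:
$\left(2 + U\right) 6 \left(-47\right) = \left(2 - 1\right) 6 \left(-47\right) = 1 \cdot 6 \left(-47\right) = 6 \left(-47\right) = -282$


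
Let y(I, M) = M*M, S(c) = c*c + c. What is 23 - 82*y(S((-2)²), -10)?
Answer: -8177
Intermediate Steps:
S(c) = c + c² (S(c) = c² + c = c + c²)
y(I, M) = M²
23 - 82*y(S((-2)²), -10) = 23 - 82*(-10)² = 23 - 82*100 = 23 - 8200 = -8177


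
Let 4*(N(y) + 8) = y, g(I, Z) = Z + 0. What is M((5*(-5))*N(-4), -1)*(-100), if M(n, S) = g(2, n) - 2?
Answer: -22300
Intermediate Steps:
g(I, Z) = Z
N(y) = -8 + y/4
M(n, S) = -2 + n (M(n, S) = n - 2 = -2 + n)
M((5*(-5))*N(-4), -1)*(-100) = (-2 + (5*(-5))*(-8 + (¼)*(-4)))*(-100) = (-2 - 25*(-8 - 1))*(-100) = (-2 - 25*(-9))*(-100) = (-2 + 225)*(-100) = 223*(-100) = -22300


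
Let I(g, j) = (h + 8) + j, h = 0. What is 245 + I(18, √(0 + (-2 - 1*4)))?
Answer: 253 + I*√6 ≈ 253.0 + 2.4495*I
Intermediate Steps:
I(g, j) = 8 + j (I(g, j) = (0 + 8) + j = 8 + j)
245 + I(18, √(0 + (-2 - 1*4))) = 245 + (8 + √(0 + (-2 - 1*4))) = 245 + (8 + √(0 + (-2 - 4))) = 245 + (8 + √(0 - 6)) = 245 + (8 + √(-6)) = 245 + (8 + I*√6) = 253 + I*√6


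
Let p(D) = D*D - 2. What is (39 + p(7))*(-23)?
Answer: -1978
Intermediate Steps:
p(D) = -2 + D**2 (p(D) = D**2 - 2 = -2 + D**2)
(39 + p(7))*(-23) = (39 + (-2 + 7**2))*(-23) = (39 + (-2 + 49))*(-23) = (39 + 47)*(-23) = 86*(-23) = -1978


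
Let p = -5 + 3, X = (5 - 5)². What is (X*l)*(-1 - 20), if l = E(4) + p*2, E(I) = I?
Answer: 0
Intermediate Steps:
X = 0 (X = 0² = 0)
p = -2
l = 0 (l = 4 - 2*2 = 4 - 4 = 0)
(X*l)*(-1 - 20) = (0*0)*(-1 - 20) = 0*(-21) = 0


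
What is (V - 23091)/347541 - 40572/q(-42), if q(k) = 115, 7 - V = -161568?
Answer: -612369904/1737705 ≈ -352.40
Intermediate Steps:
V = 161575 (V = 7 - 1*(-161568) = 7 + 161568 = 161575)
(V - 23091)/347541 - 40572/q(-42) = (161575 - 23091)/347541 - 40572/115 = 138484*(1/347541) - 40572*1/115 = 138484/347541 - 1764/5 = -612369904/1737705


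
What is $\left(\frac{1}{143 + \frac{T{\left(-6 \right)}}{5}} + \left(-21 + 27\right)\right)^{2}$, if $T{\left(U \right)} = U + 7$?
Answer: $\frac{18498601}{512656} \approx 36.084$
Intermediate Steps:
$T{\left(U \right)} = 7 + U$
$\left(\frac{1}{143 + \frac{T{\left(-6 \right)}}{5}} + \left(-21 + 27\right)\right)^{2} = \left(\frac{1}{143 + \frac{7 - 6}{5}} + \left(-21 + 27\right)\right)^{2} = \left(\frac{1}{143 + 1 \cdot \frac{1}{5}} + 6\right)^{2} = \left(\frac{1}{143 + \frac{1}{5}} + 6\right)^{2} = \left(\frac{1}{\frac{716}{5}} + 6\right)^{2} = \left(\frac{5}{716} + 6\right)^{2} = \left(\frac{4301}{716}\right)^{2} = \frac{18498601}{512656}$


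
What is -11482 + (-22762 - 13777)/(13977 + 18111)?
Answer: -368470955/32088 ≈ -11483.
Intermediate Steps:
-11482 + (-22762 - 13777)/(13977 + 18111) = -11482 - 36539/32088 = -368470955/32088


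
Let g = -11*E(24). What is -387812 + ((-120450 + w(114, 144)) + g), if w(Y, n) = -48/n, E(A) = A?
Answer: -1525579/3 ≈ -5.0853e+5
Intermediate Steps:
g = -264 (g = -11*24 = -264)
-387812 + ((-120450 + w(114, 144)) + g) = -387812 + ((-120450 - 48/144) - 264) = -387812 + ((-120450 - 48*1/144) - 264) = -387812 + ((-120450 - 1/3) - 264) = -387812 + (-361351/3 - 264) = -387812 - 362143/3 = -1525579/3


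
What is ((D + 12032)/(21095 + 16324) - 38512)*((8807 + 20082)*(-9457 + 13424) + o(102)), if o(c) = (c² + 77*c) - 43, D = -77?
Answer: -55058848365155698/12473 ≈ -4.4142e+12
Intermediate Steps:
o(c) = -43 + c² + 77*c
((D + 12032)/(21095 + 16324) - 38512)*((8807 + 20082)*(-9457 + 13424) + o(102)) = ((-77 + 12032)/(21095 + 16324) - 38512)*((8807 + 20082)*(-9457 + 13424) + (-43 + 102² + 77*102)) = (11955/37419 - 38512)*(28889*3967 + (-43 + 10404 + 7854)) = (11955*(1/37419) - 38512)*(114602663 + 18215) = (3985/12473 - 38512)*114620878 = -480356191/12473*114620878 = -55058848365155698/12473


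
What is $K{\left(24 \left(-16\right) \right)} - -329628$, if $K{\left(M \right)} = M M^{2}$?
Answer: $-56293476$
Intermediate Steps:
$K{\left(M \right)} = M^{3}$
$K{\left(24 \left(-16\right) \right)} - -329628 = \left(24 \left(-16\right)\right)^{3} - -329628 = \left(-384\right)^{3} + 329628 = -56623104 + 329628 = -56293476$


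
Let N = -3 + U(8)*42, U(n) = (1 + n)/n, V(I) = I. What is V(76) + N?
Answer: 481/4 ≈ 120.25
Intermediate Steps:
U(n) = (1 + n)/n
N = 177/4 (N = -3 + ((1 + 8)/8)*42 = -3 + ((1/8)*9)*42 = -3 + (9/8)*42 = -3 + 189/4 = 177/4 ≈ 44.250)
V(76) + N = 76 + 177/4 = 481/4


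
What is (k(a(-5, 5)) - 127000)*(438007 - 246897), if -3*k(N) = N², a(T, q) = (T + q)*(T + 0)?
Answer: -24270970000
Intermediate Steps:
a(T, q) = T*(T + q) (a(T, q) = (T + q)*T = T*(T + q))
k(N) = -N²/3
(k(a(-5, 5)) - 127000)*(438007 - 246897) = (-25*(-5 + 5)²/3 - 127000)*(438007 - 246897) = (-(-5*0)²/3 - 127000)*191110 = (-⅓*0² - 127000)*191110 = (-⅓*0 - 127000)*191110 = (0 - 127000)*191110 = -127000*191110 = -24270970000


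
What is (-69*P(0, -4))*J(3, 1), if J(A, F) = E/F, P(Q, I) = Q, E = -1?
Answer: 0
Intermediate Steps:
J(A, F) = -1/F
(-69*P(0, -4))*J(3, 1) = (-69*0)*(-1/1) = 0*(-1*1) = 0*(-1) = 0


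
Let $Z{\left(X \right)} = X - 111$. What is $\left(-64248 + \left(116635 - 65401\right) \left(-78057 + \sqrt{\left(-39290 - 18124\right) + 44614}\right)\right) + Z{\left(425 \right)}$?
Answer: $-3999236272 + 4098720 i \sqrt{2} \approx -3.9992 \cdot 10^{9} + 5.7965 \cdot 10^{6} i$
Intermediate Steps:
$Z{\left(X \right)} = -111 + X$ ($Z{\left(X \right)} = X - 111 = -111 + X$)
$\left(-64248 + \left(116635 - 65401\right) \left(-78057 + \sqrt{\left(-39290 - 18124\right) + 44614}\right)\right) + Z{\left(425 \right)} = \left(-64248 + \left(116635 - 65401\right) \left(-78057 + \sqrt{\left(-39290 - 18124\right) + 44614}\right)\right) + \left(-111 + 425\right) = \left(-64248 + 51234 \left(-78057 + \sqrt{-57414 + 44614}\right)\right) + 314 = \left(-64248 + 51234 \left(-78057 + \sqrt{-12800}\right)\right) + 314 = \left(-64248 + 51234 \left(-78057 + 80 i \sqrt{2}\right)\right) + 314 = \left(-64248 - \left(3999172338 - 4098720 i \sqrt{2}\right)\right) + 314 = \left(-3999236586 + 4098720 i \sqrt{2}\right) + 314 = -3999236272 + 4098720 i \sqrt{2}$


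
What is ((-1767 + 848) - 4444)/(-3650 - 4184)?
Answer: 5363/7834 ≈ 0.68458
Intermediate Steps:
((-1767 + 848) - 4444)/(-3650 - 4184) = (-919 - 4444)/(-7834) = -5363*(-1/7834) = 5363/7834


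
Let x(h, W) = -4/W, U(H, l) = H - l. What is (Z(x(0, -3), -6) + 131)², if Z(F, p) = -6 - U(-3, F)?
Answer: 150544/9 ≈ 16727.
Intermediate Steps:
Z(F, p) = -3 + F (Z(F, p) = -6 - (-3 - F) = -6 + (3 + F) = -3 + F)
(Z(x(0, -3), -6) + 131)² = ((-3 - 4/(-3)) + 131)² = ((-3 - 4*(-⅓)) + 131)² = ((-3 + 4/3) + 131)² = (-5/3 + 131)² = (388/3)² = 150544/9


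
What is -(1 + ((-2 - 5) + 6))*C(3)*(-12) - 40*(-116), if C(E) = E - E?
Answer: 4640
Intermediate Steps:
C(E) = 0
-(1 + ((-2 - 5) + 6))*C(3)*(-12) - 40*(-116) = -(1 + ((-2 - 5) + 6))*0*(-12) - 40*(-116) = -(1 + (-7 + 6))*0*(-12) + 4640 = -(1 - 1)*0*(-12) + 4640 = -0*0*(-12) + 4640 = -1*0*(-12) + 4640 = 0*(-12) + 4640 = 0 + 4640 = 4640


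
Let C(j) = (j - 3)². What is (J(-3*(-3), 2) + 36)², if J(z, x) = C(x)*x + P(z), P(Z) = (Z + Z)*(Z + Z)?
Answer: 131044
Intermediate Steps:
C(j) = (-3 + j)²
P(Z) = 4*Z² (P(Z) = (2*Z)*(2*Z) = 4*Z²)
J(z, x) = 4*z² + x*(-3 + x)² (J(z, x) = (-3 + x)²*x + 4*z² = x*(-3 + x)² + 4*z² = 4*z² + x*(-3 + x)²)
(J(-3*(-3), 2) + 36)² = ((4*(-3*(-3))² + 2*(-3 + 2)²) + 36)² = ((4*9² + 2*(-1)²) + 36)² = ((4*81 + 2*1) + 36)² = ((324 + 2) + 36)² = (326 + 36)² = 362² = 131044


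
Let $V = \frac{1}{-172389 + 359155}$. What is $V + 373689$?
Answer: $\frac{69792399775}{186766} \approx 3.7369 \cdot 10^{5}$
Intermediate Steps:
$V = \frac{1}{186766} \approx 5.3543 \cdot 10^{-6}$
$V + 373689 = \frac{1}{186766} + 373689 = \frac{69792399775}{186766}$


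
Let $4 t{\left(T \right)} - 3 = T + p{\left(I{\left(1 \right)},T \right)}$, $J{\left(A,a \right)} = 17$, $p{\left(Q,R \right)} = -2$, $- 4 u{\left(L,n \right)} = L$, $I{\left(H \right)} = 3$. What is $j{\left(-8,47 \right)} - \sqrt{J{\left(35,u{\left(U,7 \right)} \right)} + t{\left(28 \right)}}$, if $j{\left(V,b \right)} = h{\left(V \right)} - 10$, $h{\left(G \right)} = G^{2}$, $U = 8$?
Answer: $54 - \frac{\sqrt{97}}{2} \approx 49.076$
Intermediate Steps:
$u{\left(L,n \right)} = - \frac{L}{4}$
$t{\left(T \right)} = \frac{1}{4} + \frac{T}{4}$ ($t{\left(T \right)} = \frac{3}{4} + \frac{T - 2}{4} = \frac{3}{4} + \frac{-2 + T}{4} = \frac{3}{4} + \left(- \frac{1}{2} + \frac{T}{4}\right) = \frac{1}{4} + \frac{T}{4}$)
$j{\left(V,b \right)} = -10 + V^{2}$ ($j{\left(V,b \right)} = V^{2} - 10 = -10 + V^{2}$)
$j{\left(-8,47 \right)} - \sqrt{J{\left(35,u{\left(U,7 \right)} \right)} + t{\left(28 \right)}} = \left(-10 + \left(-8\right)^{2}\right) - \sqrt{17 + \left(\frac{1}{4} + \frac{1}{4} \cdot 28\right)} = \left(-10 + 64\right) - \sqrt{17 + \left(\frac{1}{4} + 7\right)} = 54 - \sqrt{17 + \frac{29}{4}} = 54 - \sqrt{\frac{97}{4}} = 54 - \frac{\sqrt{97}}{2}$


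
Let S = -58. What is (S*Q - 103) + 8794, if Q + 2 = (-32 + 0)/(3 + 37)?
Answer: 44267/5 ≈ 8853.4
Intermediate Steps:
Q = -14/5 (Q = -2 + (-32 + 0)/(3 + 37) = -2 - 32/40 = -2 - 32*1/40 = -2 - ⅘ = -14/5 ≈ -2.8000)
(S*Q - 103) + 8794 = (-58*(-14/5) - 103) + 8794 = (812/5 - 103) + 8794 = 297/5 + 8794 = 44267/5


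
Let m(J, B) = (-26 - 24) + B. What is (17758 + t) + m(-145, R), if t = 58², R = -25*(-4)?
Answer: 21172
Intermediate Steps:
R = 100
m(J, B) = -50 + B
t = 3364
(17758 + t) + m(-145, R) = (17758 + 3364) + (-50 + 100) = 21122 + 50 = 21172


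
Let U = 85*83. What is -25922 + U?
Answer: -18867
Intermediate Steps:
U = 7055
-25922 + U = -25922 + 7055 = -18867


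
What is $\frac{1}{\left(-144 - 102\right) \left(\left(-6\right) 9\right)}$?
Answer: $\frac{1}{13284} \approx 7.5279 \cdot 10^{-5}$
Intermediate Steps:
$\frac{1}{\left(-144 - 102\right) \left(\left(-6\right) 9\right)} = \frac{1}{\left(-246\right) \left(-54\right)} = \frac{1}{13284}$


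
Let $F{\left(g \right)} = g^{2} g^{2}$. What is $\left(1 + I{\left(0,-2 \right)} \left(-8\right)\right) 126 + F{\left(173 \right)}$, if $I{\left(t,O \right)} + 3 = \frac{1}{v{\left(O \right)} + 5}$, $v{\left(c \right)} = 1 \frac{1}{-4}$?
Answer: $\frac{17019211597}{19} \approx 8.9575 \cdot 10^{8}$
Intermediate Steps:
$v{\left(c \right)} = - \frac{1}{4}$ ($v{\left(c \right)} = 1 \left(- \frac{1}{4}\right) = - \frac{1}{4}$)
$I{\left(t,O \right)} = - \frac{53}{19}$ ($I{\left(t,O \right)} = -3 + \frac{1}{- \frac{1}{4} + 5} = -3 + \frac{1}{\frac{19}{4}} = -3 + \frac{4}{19} = - \frac{53}{19}$)
$F{\left(g \right)} = g^{4}$
$\left(1 + I{\left(0,-2 \right)} \left(-8\right)\right) 126 + F{\left(173 \right)} = \left(1 - - \frac{424}{19}\right) 126 + 173^{4} = \left(1 + \frac{424}{19}\right) 126 + 895745041 = \frac{443}{19} \cdot 126 + 895745041 = \frac{55818}{19} + 895745041 = \frac{17019211597}{19}$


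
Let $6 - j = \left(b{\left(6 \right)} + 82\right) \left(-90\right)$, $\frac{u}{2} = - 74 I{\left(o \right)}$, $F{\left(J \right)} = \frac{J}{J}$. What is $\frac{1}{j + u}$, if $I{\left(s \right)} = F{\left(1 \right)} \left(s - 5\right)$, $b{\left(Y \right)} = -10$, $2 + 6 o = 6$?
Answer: $\frac{3}{21382} \approx 0.0001403$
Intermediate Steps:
$o = \frac{2}{3}$ ($o = - \frac{1}{3} + \frac{1}{6} \cdot 6 = - \frac{1}{3} + 1 = \frac{2}{3} \approx 0.66667$)
$F{\left(J \right)} = 1$
$I{\left(s \right)} = -5 + s$ ($I{\left(s \right)} = 1 \left(s - 5\right) = 1 \left(-5 + s\right) = -5 + s$)
$u = \frac{1924}{3}$ ($u = 2 \left(- 74 \left(-5 + \frac{2}{3}\right)\right) = 2 \left(\left(-74\right) \left(- \frac{13}{3}\right)\right) = 2 \cdot \frac{962}{3} = \frac{1924}{3} \approx 641.33$)
$j = 6486$ ($j = 6 - \left(-10 + 82\right) \left(-90\right) = 6 - 72 \left(-90\right) = 6 - -6480 = 6 + 6480 = 6486$)
$\frac{1}{j + u} = \frac{1}{6486 + \frac{1924}{3}} = \frac{1}{\frac{21382}{3}} = \frac{3}{21382}$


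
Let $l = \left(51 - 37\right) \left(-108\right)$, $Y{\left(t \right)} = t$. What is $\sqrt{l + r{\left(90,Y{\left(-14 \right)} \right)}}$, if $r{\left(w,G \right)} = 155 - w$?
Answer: $i \sqrt{1447} \approx 38.039 i$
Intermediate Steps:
$l = -1512$ ($l = 14 \left(-108\right) = -1512$)
$\sqrt{l + r{\left(90,Y{\left(-14 \right)} \right)}} = \sqrt{-1512 + \left(155 - 90\right)} = \sqrt{-1512 + 65} = \sqrt{-1447} = i \sqrt{1447}$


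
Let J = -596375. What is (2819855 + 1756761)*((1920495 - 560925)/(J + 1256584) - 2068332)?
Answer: -568136967078629808/60019 ≈ -9.4660e+12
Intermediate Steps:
(2819855 + 1756761)*((1920495 - 560925)/(J + 1256584) - 2068332) = (2819855 + 1756761)*((1920495 - 560925)/(-596375 + 1256584) - 2068332) = 4576616*(1359570/660209 - 2068332) = 4576616*(-1365530041818/660209) = -568136967078629808/60019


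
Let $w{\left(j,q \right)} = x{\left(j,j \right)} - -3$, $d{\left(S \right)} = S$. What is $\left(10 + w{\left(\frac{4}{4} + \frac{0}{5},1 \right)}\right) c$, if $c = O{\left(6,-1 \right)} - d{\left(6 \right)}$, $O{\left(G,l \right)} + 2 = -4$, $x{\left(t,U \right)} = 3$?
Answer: $-192$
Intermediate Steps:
$O{\left(G,l \right)} = -6$ ($O{\left(G,l \right)} = -2 - 4 = -6$)
$w{\left(j,q \right)} = 6$ ($w{\left(j,q \right)} = 3 - -3 = 3 + 3 = 6$)
$c = -12$ ($c = -6 - 6 = -12$)
$\left(10 + w{\left(\frac{4}{4} + \frac{0}{5},1 \right)}\right) c = \left(10 + 6\right) \left(-12\right) = 16 \left(-12\right) = -192$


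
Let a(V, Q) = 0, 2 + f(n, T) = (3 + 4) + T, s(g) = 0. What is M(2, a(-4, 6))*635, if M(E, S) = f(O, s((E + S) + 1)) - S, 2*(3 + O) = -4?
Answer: 3175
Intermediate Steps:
O = -5 (O = -3 + (½)*(-4) = -3 - 2 = -5)
f(n, T) = 5 + T (f(n, T) = -2 + ((3 + 4) + T) = -2 + (7 + T) = 5 + T)
M(E, S) = 5 - S (M(E, S) = (5 + 0) - S = 5 - S)
M(2, a(-4, 6))*635 = (5 - 1*0)*635 = (5 + 0)*635 = 5*635 = 3175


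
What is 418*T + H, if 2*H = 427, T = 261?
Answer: 218623/2 ≈ 1.0931e+5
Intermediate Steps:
H = 427/2 (H = (½)*427 = 427/2 ≈ 213.50)
418*T + H = 418*261 + 427/2 = 109098 + 427/2 = 218623/2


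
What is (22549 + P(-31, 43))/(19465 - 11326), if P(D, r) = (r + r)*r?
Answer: 8749/2713 ≈ 3.2248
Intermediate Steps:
P(D, r) = 2*r**2 (P(D, r) = (2*r)*r = 2*r**2)
(22549 + P(-31, 43))/(19465 - 11326) = (22549 + 2*43**2)/(19465 - 11326) = (22549 + 2*1849)/8139 = (22549 + 3698)*(1/8139) = 26247*(1/8139) = 8749/2713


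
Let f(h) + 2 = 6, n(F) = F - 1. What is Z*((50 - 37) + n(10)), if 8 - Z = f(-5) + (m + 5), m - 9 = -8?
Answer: -44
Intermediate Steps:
n(F) = -1 + F
f(h) = 4 (f(h) = -2 + 6 = 4)
m = 1 (m = 9 - 8 = 1)
Z = -2 (Z = 8 - (4 + (1 + 5)) = 8 - (4 + 6) = 8 - 1*10 = 8 - 10 = -2)
Z*((50 - 37) + n(10)) = -2*((50 - 37) + (-1 + 10)) = -2*(13 + 9) = -2*22 = -44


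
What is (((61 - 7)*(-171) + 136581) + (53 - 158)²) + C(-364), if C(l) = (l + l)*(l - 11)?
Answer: 411372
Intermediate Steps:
C(l) = 2*l*(-11 + l) (C(l) = (2*l)*(-11 + l) = 2*l*(-11 + l))
(((61 - 7)*(-171) + 136581) + (53 - 158)²) + C(-364) = (((61 - 7)*(-171) + 136581) + (53 - 158)²) + 2*(-364)*(-11 - 364) = ((54*(-171) + 136581) + (-105)²) + 2*(-364)*(-375) = ((-9234 + 136581) + 11025) + 273000 = (127347 + 11025) + 273000 = 138372 + 273000 = 411372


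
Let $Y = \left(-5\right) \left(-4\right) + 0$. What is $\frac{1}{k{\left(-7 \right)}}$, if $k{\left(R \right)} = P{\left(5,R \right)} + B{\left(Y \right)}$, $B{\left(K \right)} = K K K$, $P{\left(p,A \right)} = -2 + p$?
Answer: $\frac{1}{8003} \approx 0.00012495$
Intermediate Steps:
$Y = 20$ ($Y = 20 + 0 = 20$)
$B{\left(K \right)} = K^{3}$ ($B{\left(K \right)} = K^{2} K = K^{3}$)
$k{\left(R \right)} = 8003$ ($k{\left(R \right)} = \left(-2 + 5\right) + 20^{3} = 3 + 8000 = 8003$)
$\frac{1}{k{\left(-7 \right)}} = \frac{1}{8003}$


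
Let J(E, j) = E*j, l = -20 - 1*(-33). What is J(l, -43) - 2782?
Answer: -3341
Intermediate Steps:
l = 13 (l = -20 + 33 = 13)
J(l, -43) - 2782 = 13*(-43) - 2782 = -559 - 2782 = -3341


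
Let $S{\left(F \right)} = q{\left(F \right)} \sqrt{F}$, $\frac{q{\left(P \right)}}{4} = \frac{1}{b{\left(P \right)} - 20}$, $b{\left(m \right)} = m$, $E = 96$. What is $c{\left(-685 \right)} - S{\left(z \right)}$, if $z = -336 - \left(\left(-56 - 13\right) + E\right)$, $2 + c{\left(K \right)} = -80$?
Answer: $-82 + \frac{44 i \sqrt{3}}{383} \approx -82.0 + 0.19898 i$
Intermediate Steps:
$c{\left(K \right)} = -82$ ($c{\left(K \right)} = -2 - 80 = -82$)
$q{\left(P \right)} = \frac{4}{-20 + P}$ ($q{\left(P \right)} = \frac{4}{P - 20} = \frac{4}{-20 + P}$)
$z = -363$ ($z = -336 - \left(\left(-56 - 13\right) + 96\right) = -336 - \left(-69 + 96\right) = -336 - 27 = -363$)
$S{\left(F \right)} = \frac{4 \sqrt{F}}{-20 + F}$ ($S{\left(F \right)} = \frac{4}{-20 + F} \sqrt{F} = \frac{4 \sqrt{F}}{-20 + F}$)
$c{\left(-685 \right)} - S{\left(z \right)} = -82 - \frac{4 \sqrt{-363}}{-20 - 363} = -82 - \frac{4 \cdot 11 i \sqrt{3}}{-383} = -82 - 4 \cdot 11 i \sqrt{3} \left(- \frac{1}{383}\right) = -82 - - \frac{44 i \sqrt{3}}{383} = -82 + \frac{44 i \sqrt{3}}{383}$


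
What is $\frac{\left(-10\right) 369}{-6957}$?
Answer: $\frac{410}{773} \approx 0.5304$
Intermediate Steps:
$\frac{\left(-10\right) 369}{-6957} = \left(-3690\right) \left(- \frac{1}{6957}\right) = \frac{410}{773}$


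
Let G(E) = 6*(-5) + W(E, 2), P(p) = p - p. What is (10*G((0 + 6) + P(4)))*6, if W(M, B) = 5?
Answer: -1500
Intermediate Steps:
P(p) = 0
G(E) = -25 (G(E) = 6*(-5) + 5 = -30 + 5 = -25)
(10*G((0 + 6) + P(4)))*6 = (10*(-25))*6 = -250*6 = -1500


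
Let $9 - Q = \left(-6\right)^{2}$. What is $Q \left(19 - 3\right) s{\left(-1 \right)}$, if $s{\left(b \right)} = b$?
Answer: $432$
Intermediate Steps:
$Q = -27$ ($Q = 9 - \left(-6\right)^{2} = 9 - 36 = -27$)
$Q \left(19 - 3\right) s{\left(-1 \right)} = - 27 \left(19 - 3\right) \left(-1\right) = \left(-27\right) 16 \left(-1\right) = \left(-432\right) \left(-1\right) = 432$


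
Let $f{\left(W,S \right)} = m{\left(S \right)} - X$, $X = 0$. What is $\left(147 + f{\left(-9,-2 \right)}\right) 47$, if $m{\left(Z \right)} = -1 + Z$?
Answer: $6768$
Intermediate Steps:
$f{\left(W,S \right)} = -1 + S$ ($f{\left(W,S \right)} = \left(-1 + S\right) - 0 = \left(-1 + S\right) + 0 = -1 + S$)
$\left(147 + f{\left(-9,-2 \right)}\right) 47 = \left(147 - 3\right) 47 = 144 \cdot 47 = 6768$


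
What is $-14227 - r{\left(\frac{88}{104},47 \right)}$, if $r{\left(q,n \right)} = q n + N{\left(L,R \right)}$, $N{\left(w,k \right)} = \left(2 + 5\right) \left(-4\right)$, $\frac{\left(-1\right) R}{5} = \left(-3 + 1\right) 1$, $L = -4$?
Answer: $- \frac{185104}{13} \approx -14239.0$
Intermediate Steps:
$R = 10$ ($R = - 5 \left(-3 + 1\right) 1 = - 5 \left(\left(-2\right) 1\right) = \left(-5\right) \left(-2\right) = 10$)
$N{\left(w,k \right)} = -28$ ($N{\left(w,k \right)} = 7 \left(-4\right) = -28$)
$r{\left(q,n \right)} = -28 + n q$ ($r{\left(q,n \right)} = q n - 28 = n q - 28 = -28 + n q$)
$-14227 - r{\left(\frac{88}{104},47 \right)} = -14227 - \left(-28 + 47 \cdot \frac{88}{104}\right) = -14227 - \left(-28 + 47 \cdot 88 \cdot \frac{1}{104}\right) = -14227 - \left(-28 + 47 \cdot \frac{11}{13}\right) = -14227 - \left(-28 + \frac{517}{13}\right) = -14227 - \frac{153}{13} = - \frac{185104}{13}$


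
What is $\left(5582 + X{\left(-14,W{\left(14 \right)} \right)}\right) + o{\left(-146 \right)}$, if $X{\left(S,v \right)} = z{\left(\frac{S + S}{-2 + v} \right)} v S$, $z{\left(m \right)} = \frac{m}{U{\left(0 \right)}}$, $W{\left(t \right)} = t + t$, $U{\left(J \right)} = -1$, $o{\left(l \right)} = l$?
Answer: $\frac{65180}{13} \approx 5013.8$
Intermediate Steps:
$W{\left(t \right)} = 2 t$
$z{\left(m \right)} = - m$ ($z{\left(m \right)} = \frac{m}{-1} = m \left(-1\right) = - m$)
$X{\left(S,v \right)} = - \frac{2 v S^{2}}{-2 + v}$ ($X{\left(S,v \right)} = - \frac{S + S}{-2 + v} v S = - \frac{2 S}{-2 + v} v S = - \frac{2 S v}{-2 + v} S = - \frac{2 v S^{2}}{-2 + v}$)
$\left(5582 + X{\left(-14,W{\left(14 \right)} \right)}\right) + o{\left(-146 \right)} = \left(5582 - \frac{2 \cdot 2 \cdot 14 \left(-14\right)^{2}}{-2 + 2 \cdot 14}\right) - 146 = \left(5582 - 56 \cdot 196 \frac{1}{-2 + 28}\right) - 146 = \left(5582 - 56 \cdot 196 \cdot \frac{1}{26}\right) - 146 = \left(5582 - \frac{5488}{13}\right) - 146 = \frac{67078}{13} - 146 = \frac{65180}{13}$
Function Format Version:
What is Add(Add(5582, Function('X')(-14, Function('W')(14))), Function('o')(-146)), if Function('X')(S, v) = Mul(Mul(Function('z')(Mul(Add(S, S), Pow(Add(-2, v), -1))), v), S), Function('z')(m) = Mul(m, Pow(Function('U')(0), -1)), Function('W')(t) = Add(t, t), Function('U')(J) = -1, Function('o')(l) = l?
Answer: Rational(65180, 13) ≈ 5013.8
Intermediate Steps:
Function('W')(t) = Mul(2, t)
Function('z')(m) = Mul(-1, m) (Function('z')(m) = Mul(m, Pow(-1, -1)) = Mul(m, -1) = Mul(-1, m))
Function('X')(S, v) = Mul(-2, v, Pow(S, 2), Pow(Add(-2, v), -1)) (Function('X')(S, v) = Mul(Mul(Mul(-1, Mul(Add(S, S), Pow(Add(-2, v), -1))), v), S) = Mul(Mul(Mul(-1, Mul(Mul(2, S), Pow(Add(-2, v), -1))), v), S) = Mul(Mul(Mul(-1, Mul(2, S, Pow(Add(-2, v), -1))), v), S) = Mul(Mul(Mul(-2, S, Pow(Add(-2, v), -1)), v), S) = Mul(Mul(-2, S, v, Pow(Add(-2, v), -1)), S) = Mul(-2, v, Pow(S, 2), Pow(Add(-2, v), -1)))
Add(Add(5582, Function('X')(-14, Function('W')(14))), Function('o')(-146)) = Add(Add(5582, Mul(-2, Mul(2, 14), Pow(-14, 2), Pow(Add(-2, Mul(2, 14)), -1))), -146) = Add(Add(5582, Mul(-2, 28, 196, Pow(Add(-2, 28), -1))), -146) = Add(Add(5582, Mul(-2, 28, 196, Pow(26, -1))), -146) = Add(Add(5582, Mul(-2, 28, 196, Rational(1, 26))), -146) = Add(Add(5582, Rational(-5488, 13)), -146) = Add(Rational(67078, 13), -146) = Rational(65180, 13)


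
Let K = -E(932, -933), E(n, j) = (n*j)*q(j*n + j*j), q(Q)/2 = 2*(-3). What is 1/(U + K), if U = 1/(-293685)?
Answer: -293685/3064506646321 ≈ -9.5834e-8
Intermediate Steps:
q(Q) = -12 (q(Q) = 2*(2*(-3)) = 2*(-6) = -12)
E(n, j) = -12*j*n (E(n, j) = (n*j)*(-12) = (j*n)*(-12) = -12*j*n)
K = -10434672 (K = -(-12)*(-933)*932 = -1*10434672 = -10434672)
U = -1/293685 ≈ -3.4050e-6
1/(U + K) = 1/(-1/293685 - 10434672) = 1/(-3064506646321/293685) = -293685/3064506646321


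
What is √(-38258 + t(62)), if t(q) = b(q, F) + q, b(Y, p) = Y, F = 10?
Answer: I*√38134 ≈ 195.28*I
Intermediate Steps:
t(q) = 2*q (t(q) = q + q = 2*q)
√(-38258 + t(62)) = √(-38258 + 2*62) = √(-38258 + 124) = √(-38134) = I*√38134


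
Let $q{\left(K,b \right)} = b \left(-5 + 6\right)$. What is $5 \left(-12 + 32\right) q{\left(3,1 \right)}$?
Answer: $100$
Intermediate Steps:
$q{\left(K,b \right)} = b$ ($q{\left(K,b \right)} = b 1 = b$)
$5 \left(-12 + 32\right) q{\left(3,1 \right)} = 5 \left(-12 + 32\right) 1 = 5 \cdot 20 \cdot 1 = 100 \cdot 1 = 100$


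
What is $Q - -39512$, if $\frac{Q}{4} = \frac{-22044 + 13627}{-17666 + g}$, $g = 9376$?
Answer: $\frac{163794074}{4145} \approx 39516.0$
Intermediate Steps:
$Q = \frac{16834}{4145}$ ($Q = 4 \frac{-22044 + 13627}{-17666 + 9376} = 4 \left(- \frac{8417}{-8290}\right) = 4 \left(\left(-8417\right) \left(- \frac{1}{8290}\right)\right) = 4 \cdot \frac{8417}{8290} = \frac{16834}{4145} \approx 4.0613$)
$Q - -39512 = \frac{16834}{4145} - -39512 = \frac{16834}{4145} + 39512 = \frac{163794074}{4145}$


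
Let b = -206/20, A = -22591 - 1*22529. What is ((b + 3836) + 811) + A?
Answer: -404833/10 ≈ -40483.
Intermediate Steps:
A = -45120 (A = -22591 - 22529 = -45120)
b = -103/10 (b = -206*1/20 = -103/10 ≈ -10.300)
((b + 3836) + 811) + A = ((-103/10 + 3836) + 811) - 45120 = (38257/10 + 811) - 45120 = 46367/10 - 45120 = -404833/10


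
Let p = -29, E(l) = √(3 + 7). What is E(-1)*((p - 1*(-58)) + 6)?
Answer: 35*√10 ≈ 110.68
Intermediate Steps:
E(l) = √10
E(-1)*((p - 1*(-58)) + 6) = √10*((-29 - 1*(-58)) + 6) = √10*((-29 + 58) + 6) = √10*(29 + 6) = √10*35 = 35*√10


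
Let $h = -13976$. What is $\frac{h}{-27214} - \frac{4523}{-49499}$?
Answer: $\frac{407443473}{673532893} \approx 0.60493$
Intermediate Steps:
$\frac{h}{-27214} - \frac{4523}{-49499} = - \frac{13976}{-27214} - \frac{4523}{-49499} = \left(-13976\right) \left(- \frac{1}{27214}\right) - - \frac{4523}{49499} = \frac{6988}{13607} + \frac{4523}{49499} = \frac{407443473}{673532893}$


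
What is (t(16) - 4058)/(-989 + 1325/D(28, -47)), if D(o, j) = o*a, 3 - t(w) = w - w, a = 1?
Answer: 113540/26367 ≈ 4.3061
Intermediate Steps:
t(w) = 3 (t(w) = 3 - (w - w) = 3 - 1*0 = 3 + 0 = 3)
D(o, j) = o (D(o, j) = o*1 = o)
(t(16) - 4058)/(-989 + 1325/D(28, -47)) = (3 - 4058)/(-989 + 1325/28) = -4055/(-989 + 1325*(1/28)) = -4055/(-989 + 1325/28) = -4055/(-26367/28) = -4055*(-28/26367) = 113540/26367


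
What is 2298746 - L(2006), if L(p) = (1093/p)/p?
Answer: 9250236657763/4024036 ≈ 2.2987e+6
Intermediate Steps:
L(p) = 1093/p²
2298746 - L(2006) = 2298746 - 1093/2006² = 2298746 - 1093/4024036 = 9250236657763/4024036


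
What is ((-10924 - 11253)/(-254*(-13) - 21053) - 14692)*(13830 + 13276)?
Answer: -7068581109590/17751 ≈ -3.9821e+8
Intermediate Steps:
((-10924 - 11253)/(-254*(-13) - 21053) - 14692)*(13830 + 13276) = (-22177/(3302 - 21053) - 14692)*27106 = (-22177/(-17751) - 14692)*27106 = (-22177*(-1/17751) - 14692)*27106 = (22177/17751 - 14692)*27106 = -260775515/17751*27106 = -7068581109590/17751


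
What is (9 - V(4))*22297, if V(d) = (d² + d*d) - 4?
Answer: -423643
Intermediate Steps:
V(d) = -4 + 2*d² (V(d) = (d² + d²) - 4 = 2*d² - 4 = -4 + 2*d²)
(9 - V(4))*22297 = (9 - (-4 + 2*4²))*22297 = (9 - (-4 + 2*16))*22297 = (9 - (-4 + 32))*22297 = (9 - 1*28)*22297 = (9 - 28)*22297 = -19*22297 = -423643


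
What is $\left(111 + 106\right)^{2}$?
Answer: $47089$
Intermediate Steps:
$\left(111 + 106\right)^{2} = 217^{2} = 47089$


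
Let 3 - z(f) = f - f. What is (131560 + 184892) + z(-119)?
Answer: 316455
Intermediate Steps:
z(f) = 3 (z(f) = 3 - (f - f) = 3 - 1*0 = 3 + 0 = 3)
(131560 + 184892) + z(-119) = (131560 + 184892) + 3 = 316452 + 3 = 316455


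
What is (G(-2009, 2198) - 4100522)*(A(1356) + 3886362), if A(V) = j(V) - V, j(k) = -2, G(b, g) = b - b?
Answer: -15930544372088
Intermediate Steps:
G(b, g) = 0
A(V) = -2 - V
(G(-2009, 2198) - 4100522)*(A(1356) + 3886362) = (0 - 4100522)*((-2 - 1*1356) + 3886362) = -4100522*((-2 - 1356) + 3886362) = -4100522*(-1358 + 3886362) = -4100522*3885004 = -15930544372088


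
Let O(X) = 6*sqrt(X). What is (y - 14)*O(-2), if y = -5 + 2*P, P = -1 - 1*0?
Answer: -126*I*sqrt(2) ≈ -178.19*I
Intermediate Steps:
P = -1 (P = -1 + 0 = -1)
y = -7 (y = -5 + 2*(-1) = -5 - 2 = -7)
(y - 14)*O(-2) = (-7 - 14)*(6*sqrt(-2)) = -126*I*sqrt(2)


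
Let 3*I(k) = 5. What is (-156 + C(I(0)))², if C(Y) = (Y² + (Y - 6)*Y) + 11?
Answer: 1809025/81 ≈ 22334.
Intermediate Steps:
I(k) = 5/3 (I(k) = (⅓)*5 = 5/3)
C(Y) = 11 + Y² + Y*(-6 + Y) (C(Y) = (Y² + (-6 + Y)*Y) + 11 = (Y² + Y*(-6 + Y)) + 11 = 11 + Y² + Y*(-6 + Y))
(-156 + C(I(0)))² = (-156 + (11 - 6*5/3 + 2*(5/3)²))² = (-156 + (11 - 10 + 2*(25/9)))² = (-156 + (11 - 10 + 50/9))² = (-156 + 59/9)² = (-1345/9)² = 1809025/81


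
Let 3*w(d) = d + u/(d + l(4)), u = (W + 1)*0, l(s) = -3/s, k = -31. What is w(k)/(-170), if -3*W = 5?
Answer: 31/510 ≈ 0.060784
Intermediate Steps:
W = -5/3 (W = -1/3*5 = -5/3 ≈ -1.6667)
u = 0 (u = (-5/3 + 1)*0 = -2/3*0 = 0)
w(d) = d/3 (w(d) = (d + 0/(d - 3/4))/3 = (d + 0/(-3/4 + d))/3 = (d + 0)/3 = d/3)
w(k)/(-170) = ((1/3)*(-31))/(-170) = -31/3*(-1/170) = 31/510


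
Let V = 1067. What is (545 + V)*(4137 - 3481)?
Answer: 1057472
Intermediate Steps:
(545 + V)*(4137 - 3481) = (545 + 1067)*(4137 - 3481) = 1612*656 = 1057472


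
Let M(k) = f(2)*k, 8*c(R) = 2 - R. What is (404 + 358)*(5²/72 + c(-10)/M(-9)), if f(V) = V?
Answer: 2413/12 ≈ 201.08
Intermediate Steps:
c(R) = ¼ - R/8 (c(R) = (2 - R)/8 = ¼ - R/8)
M(k) = 2*k
(404 + 358)*(5²/72 + c(-10)/M(-9)) = (404 + 358)*(5²/72 + (¼ - ⅛*(-10))/((2*(-9)))) = 762*(25*(1/72) + (¼ + 5/4)/(-18)) = 762*(25/72 + (3/2)*(-1/18)) = 762*(25/72 - 1/12) = 762*(19/72) = 2413/12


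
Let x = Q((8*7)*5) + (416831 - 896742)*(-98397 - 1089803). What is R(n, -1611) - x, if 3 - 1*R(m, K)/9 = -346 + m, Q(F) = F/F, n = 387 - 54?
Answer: -570230250057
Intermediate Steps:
n = 333
Q(F) = 1
R(m, K) = 3141 - 9*m (R(m, K) = 27 - 9*(-346 + m) = 27 + (3114 - 9*m) = 3141 - 9*m)
x = 570230250201 (x = 1 + (416831 - 896742)*(-98397 - 1089803) = 1 - 479911*(-1188200) = 1 + 570230250200 = 570230250201)
R(n, -1611) - x = (3141 - 9*333) - 1*570230250201 = (3141 - 2997) - 570230250201 = 144 - 570230250201 = -570230250057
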